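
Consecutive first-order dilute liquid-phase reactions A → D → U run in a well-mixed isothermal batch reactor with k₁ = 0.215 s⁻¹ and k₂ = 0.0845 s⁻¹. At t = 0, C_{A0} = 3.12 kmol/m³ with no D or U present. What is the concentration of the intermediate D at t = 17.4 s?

1.06 kmol/m³

Solving the coupled first-order balances gives C_D(t) = [k₁/(k₂−k₁)]·C_{A0}·(e^(−k₁t) − e^(−k₂t)).
e^(−k₁t) = e^(−0.215×17.4) = e^(−3.741) = 0.02373; e^(−k₂t) = e^(−1.470) = 0.2299.
C_D = 0.215×3.12/(0.0845−0.215) × (0.02373−0.2299) = (-5.140)×(-0.2061) = 1.060 kmol/m³.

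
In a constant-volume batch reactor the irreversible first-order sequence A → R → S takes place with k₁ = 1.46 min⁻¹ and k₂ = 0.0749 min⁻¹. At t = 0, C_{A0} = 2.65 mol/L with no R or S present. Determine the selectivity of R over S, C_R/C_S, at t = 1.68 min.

For first-order series with pure A initially, C_R(t) = k₁C_{A0}/(k₂−k₁)·(e^(−k₁t) − e^(−k₂t)).
e^(−k₁t) = e^(−1.46×1.68) = e^(−2.453) = 0.08605; e^(−k₂t) = e^(−0.1258) = 0.8818.
C_R = 1.46×2.65/(0.0749−1.46) × (0.08605−0.8818) = (-2.793)×(-0.7957) = 2.223 mol/L.
C_A = C_{A0}e^(−k₁t) = 0.2280 mol/L, so C_S = C_{A0}−C_A−C_R = 0.1993 mol/L; C_R/C_S = 11.2.

11.2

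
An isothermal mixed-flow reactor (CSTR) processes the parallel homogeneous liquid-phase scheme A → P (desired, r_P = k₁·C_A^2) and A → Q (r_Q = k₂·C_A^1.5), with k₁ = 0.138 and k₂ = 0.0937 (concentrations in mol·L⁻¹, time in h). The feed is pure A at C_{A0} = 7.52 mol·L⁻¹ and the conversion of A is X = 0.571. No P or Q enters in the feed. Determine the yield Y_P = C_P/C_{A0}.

Exit C_A = C_{A0}(1−X) = 7.52×0.429 = 3.226 mol·L⁻¹.
In a CSTR the entire volume is at exit conditions, so r_P = 0.138×3.226^2 = 1.436 and r_Q = 0.0937×3.226^1.5 = 0.5429.
Fraction of consumed A going to P: r_P/(r_P+r_Q) = 0.7257.
C_P = 0.7257·C_{A0}·X = 0.7257×7.52×0.571 = 3.12 mol·L⁻¹; Y_P = C_P/C_{A0} = 0.414.

0.414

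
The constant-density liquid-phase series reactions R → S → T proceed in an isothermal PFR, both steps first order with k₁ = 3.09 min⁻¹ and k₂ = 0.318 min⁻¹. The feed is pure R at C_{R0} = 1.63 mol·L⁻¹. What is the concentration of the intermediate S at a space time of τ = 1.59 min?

1.08 mol·L⁻¹

Solving the coupled first-order balances gives C_S(τ) = [k₁/(k₂−k₁)]·C_{R0}·(e^(−k₁τ) − e^(−k₂τ)).
e^(−k₁τ) = e^(−3.09×1.59) = e^(−4.913) = 0.007350; e^(−k₂τ) = e^(−0.5056) = 0.6031.
C_S = 3.09×1.63/(0.318−3.09) × (0.007350−0.6031) = (-1.817)×(-0.5958) = 1.083 mol·L⁻¹.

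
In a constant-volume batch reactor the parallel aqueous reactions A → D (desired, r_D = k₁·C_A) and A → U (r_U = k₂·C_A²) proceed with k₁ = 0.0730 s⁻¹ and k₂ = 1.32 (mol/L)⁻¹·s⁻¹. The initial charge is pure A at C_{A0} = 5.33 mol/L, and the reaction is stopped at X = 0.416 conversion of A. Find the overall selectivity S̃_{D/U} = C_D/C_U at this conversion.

0.0134

C_A = C_{A0}(1−X) = 3.113 mol/L.
Along a PFR/batch, dC_D/dC_A = −r_D/(r_D+r_U) = −k₁/(k₁+k₂·C_A).
Integrating from C_{A0} to C_A: C_D = (0.0730/1.32)·ln[(0.0730+1.32·5.33)/(0.0730+1.32·3.11)] = 0.05530·ln(7.109/4.182) = 0.02934 mol/L.
C_U = (C_{A0}−C_A)−C_D = 2.188 mol/L; S̃_{D/U} = 0.02934/2.188 = 0.0134.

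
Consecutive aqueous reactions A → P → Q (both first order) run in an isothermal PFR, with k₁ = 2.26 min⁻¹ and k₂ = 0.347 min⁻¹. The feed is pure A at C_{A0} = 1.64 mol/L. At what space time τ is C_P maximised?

0.980 min

The intermediate peaks when r₁ = r₂, i.e. k₁e^(−k₁τ) = k₂e^(−k₂τ), giving τ_opt = ln(k₂/k₁)/(k₂−k₁).
= ln(0.347/2.26)/(0.347−2.26) = ln(0.1535)/-1.913 = -1.874/-1.913 = 0.980 min.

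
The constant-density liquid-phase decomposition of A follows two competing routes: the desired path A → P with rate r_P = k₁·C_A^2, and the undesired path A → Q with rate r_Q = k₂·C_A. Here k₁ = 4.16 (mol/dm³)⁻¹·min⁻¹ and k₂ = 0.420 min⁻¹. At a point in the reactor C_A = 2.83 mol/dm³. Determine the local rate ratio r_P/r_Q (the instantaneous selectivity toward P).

28.0

S_{P/Q} = r_P/r_Q = (k₁·C_A^2)/(k₂·C_A) = (k₁/k₂)·C_A.
= (4.16×2.830^2) / (0.420×2.830) = 33.32/1.189 = 28.0.
Since the desired path is higher order in A, keeping C_A high (PFR or concentrated feed) favours P.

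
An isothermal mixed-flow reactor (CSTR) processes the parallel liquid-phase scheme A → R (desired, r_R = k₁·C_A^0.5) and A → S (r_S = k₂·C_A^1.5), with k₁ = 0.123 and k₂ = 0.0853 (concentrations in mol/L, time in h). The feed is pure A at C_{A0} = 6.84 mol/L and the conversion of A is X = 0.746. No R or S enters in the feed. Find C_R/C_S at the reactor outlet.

Exit C_A = C_{A0}(1−X) = 6.84×0.254 = 1.737 mol/L.
A CSTR operates uniformly at the exit composition, giving r_R = 0.1621 and r_S = 0.1953 (each k·C_A^n at C_A = 1.737).
Overall selectivity = C_R/C_S = r_Rτ/(r_Sτ) = r_R/r_S = 0.830.

0.830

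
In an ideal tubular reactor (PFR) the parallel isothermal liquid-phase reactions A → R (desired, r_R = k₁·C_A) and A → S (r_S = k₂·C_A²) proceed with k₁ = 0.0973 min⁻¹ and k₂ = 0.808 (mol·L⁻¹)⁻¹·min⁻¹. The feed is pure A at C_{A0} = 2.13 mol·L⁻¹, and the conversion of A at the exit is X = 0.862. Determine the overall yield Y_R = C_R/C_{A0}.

C_A = C_{A0}(1−X) = 0.2939 mol·L⁻¹.
Along a PFR/batch, dC_R/dC_A = −r_R/(r_R+r_S) = −k₁/(k₁+k₂·C_A).
Integrating from C_{A0} to C_A: C_R = (0.0973/0.808)·ln[(0.0973+0.808·2.13)/(0.0973+0.808·0.294)] = 0.1204·ln(1.818/0.3348) = 0.2038 mol·L⁻¹.
Y_R = C_R/C_{A0} = 0.2038/2.13 = 0.0957.

0.0957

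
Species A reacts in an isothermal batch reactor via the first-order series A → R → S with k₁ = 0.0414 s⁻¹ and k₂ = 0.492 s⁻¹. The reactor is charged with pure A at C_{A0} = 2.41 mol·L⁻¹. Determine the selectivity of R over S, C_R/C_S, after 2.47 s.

1.34

Solving the coupled first-order balances gives C_R(t) = [k₁/(k₂−k₁)]·C_{A0}·(e^(−k₁t) − e^(−k₂t)).
e^(−k₁t) = e^(−0.0414×2.47) = e^(−0.1023) = 0.9028; e^(−k₂t) = e^(−1.215) = 0.2966.
C_R = 0.0414×2.41/(0.492−0.0414) × (0.9028−0.2966) = 0.2214×0.6062 = 0.1342 mol·L⁻¹.
C_A = C_{A0}e^(−k₁t) = 2.176 mol·L⁻¹, so C_S = C_{A0}−C_A−C_R = 0.1000 mol·L⁻¹; C_R/C_S = 1.34.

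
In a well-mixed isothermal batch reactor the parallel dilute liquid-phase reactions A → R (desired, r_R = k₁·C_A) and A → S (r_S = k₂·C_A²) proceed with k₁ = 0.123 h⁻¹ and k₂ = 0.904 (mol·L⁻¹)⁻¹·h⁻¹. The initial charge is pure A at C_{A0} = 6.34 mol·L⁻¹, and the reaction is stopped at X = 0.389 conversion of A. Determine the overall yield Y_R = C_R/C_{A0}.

C_A = C_{A0}(1−X) = 3.874 mol·L⁻¹.
Along a PFR/batch, dC_R/dC_A = −r_R/(r_R+r_S) = −k₁/(k₁+k₂·C_A).
Integrating from C_{A0} to C_A: C_R = (0.123/0.904)·ln[(0.123+0.904·6.34)/(0.123+0.904·3.87)] = 0.1361·ln(5.854/3.625) = 0.06522 mol·L⁻¹.
Y_R = C_R/C_{A0} = 0.06522/6.34 = 0.0103.

0.0103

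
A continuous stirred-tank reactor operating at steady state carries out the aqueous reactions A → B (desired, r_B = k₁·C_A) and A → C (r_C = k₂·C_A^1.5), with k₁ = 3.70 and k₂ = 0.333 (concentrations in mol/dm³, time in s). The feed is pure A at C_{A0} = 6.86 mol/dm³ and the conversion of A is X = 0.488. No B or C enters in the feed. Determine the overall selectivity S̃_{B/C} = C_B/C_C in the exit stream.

5.93

Exit C_A = C_{A0}(1−X) = 6.86×0.512 = 3.512 mol/dm³.
In a CSTR the entire volume is at exit conditions, so r_B = 3.70×3.512 = 13.00 and r_C = 0.333×3.512^1.5 = 2.192.
Overall selectivity = C_B/C_C = r_Bτ/(r_Cτ) = r_B/r_C = 5.93.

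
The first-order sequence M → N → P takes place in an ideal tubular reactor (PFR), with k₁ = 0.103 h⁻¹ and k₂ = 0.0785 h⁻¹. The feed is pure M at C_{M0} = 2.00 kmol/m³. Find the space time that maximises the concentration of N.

11.1 h

Setting dC_N/dτ = 0 gives τ_opt = ln(k₂/k₁)/(k₂−k₁).
= ln(0.0785/0.103)/(0.0785−0.103) = ln(0.7621)/-0.02450 = -0.2716/-0.02450 = 11.1 h.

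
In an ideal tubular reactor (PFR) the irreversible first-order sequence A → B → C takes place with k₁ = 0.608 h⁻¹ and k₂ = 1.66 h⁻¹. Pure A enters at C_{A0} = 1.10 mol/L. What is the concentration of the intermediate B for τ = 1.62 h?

For first-order series with pure A initially, C_B(τ) = k₁C_{A0}/(k₂−k₁)·(e^(−k₁τ) − e^(−k₂τ)).
e^(−k₁τ) = e^(−0.608×1.62) = e^(−0.9850) = 0.3735; e^(−k₂τ) = e^(−2.689) = 0.06794.
C_B = 0.608×1.10/(1.66−0.608) × (0.3735−0.06794) = 0.6357×0.3055 = 0.1942 mol/L.

0.194 mol/L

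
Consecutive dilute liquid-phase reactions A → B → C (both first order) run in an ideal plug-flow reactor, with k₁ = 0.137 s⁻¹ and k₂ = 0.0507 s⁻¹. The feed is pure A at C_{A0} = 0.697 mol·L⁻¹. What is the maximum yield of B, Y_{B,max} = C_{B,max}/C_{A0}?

0.558

Evaluating C_B at τ_opt = ln(k₂/k₁)/(k₂−k₁) gives C_{B,max}/C_{A0} = (k₁/k₂)^[k₂/(k₂−k₁)].
= (0.137/0.0507)^(0.0507/(0.0507−0.137)) = (2.702)^(-0.5875) = 0.5577.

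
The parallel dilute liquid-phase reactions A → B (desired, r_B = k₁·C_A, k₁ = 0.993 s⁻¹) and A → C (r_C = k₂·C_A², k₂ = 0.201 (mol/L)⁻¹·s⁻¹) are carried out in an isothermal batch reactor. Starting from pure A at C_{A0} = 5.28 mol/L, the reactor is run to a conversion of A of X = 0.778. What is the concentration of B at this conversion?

2.54 mol/L

C_A = C_{A0}(1−X) = 1.172 mol/L.
Along a PFR/batch, dC_B/dC_A = −r_B/(r_B+r_C) = −k₁/(k₁+k₂·C_A).
Integrating from C_{A0} to C_A: C_B = (0.993/0.201)·ln[(0.993+0.201·5.28)/(0.993+0.201·1.17)] = 4.940·ln(2.054/1.229) = 2.540 mol/L.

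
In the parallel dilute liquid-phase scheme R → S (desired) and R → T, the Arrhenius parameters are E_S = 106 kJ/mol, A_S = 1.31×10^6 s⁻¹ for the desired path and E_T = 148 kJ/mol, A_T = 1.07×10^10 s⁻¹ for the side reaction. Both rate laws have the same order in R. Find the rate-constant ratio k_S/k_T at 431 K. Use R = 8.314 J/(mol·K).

15.1

Since both paths have the same order in R, the concentration cancels and S_{S/T} = k_S/k_T = (A_S/A_T)·exp[(E_T−E_S)/(RT)].
(E_T−E_S)/(RT) = (148−106)×10³/(8.314×431) = 42000/3583 = 11.72.
k_S/k_T = (1.31×10^6/1.07×10^10)·exp(11.72) = 1.224×10^-4 × 1.231×10^5 = 15.1.
Since E_S < E_T, lowering the temperature improves selectivity toward S.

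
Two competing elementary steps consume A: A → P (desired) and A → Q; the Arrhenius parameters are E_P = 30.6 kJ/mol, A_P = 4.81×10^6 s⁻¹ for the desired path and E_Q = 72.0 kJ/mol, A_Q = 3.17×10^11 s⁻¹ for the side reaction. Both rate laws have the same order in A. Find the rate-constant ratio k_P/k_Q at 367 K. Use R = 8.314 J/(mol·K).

k_P/k_Q = (A_P/A_Q)·exp[−(E_P−E_Q)/(RT)] = (A_P/A_Q)·exp[(E_Q−E_P)/(RT)].
(E_Q−E_P)/(RT) = (72.0−30.6)×10³/(8.314×367) = 41400/3051 = 13.57.
k_P/k_Q = (4.81×10^6/3.17×10^11)·exp(13.57) = 1.517×10^-5 × 7.809×10^5 = 11.8.
Since E_P < E_Q, lowering the temperature improves selectivity toward P.

11.8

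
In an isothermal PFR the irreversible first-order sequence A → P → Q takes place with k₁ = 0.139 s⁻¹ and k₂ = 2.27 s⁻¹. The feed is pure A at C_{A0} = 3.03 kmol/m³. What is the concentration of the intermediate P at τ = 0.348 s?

0.0986 kmol/m³

Solving the coupled first-order balances gives C_P(τ) = [k₁/(k₂−k₁)]·C_{A0}·(e^(−k₁τ) − e^(−k₂τ)).
e^(−k₁τ) = e^(−0.139×0.348) = e^(−0.04837) = 0.9528; e^(−k₂τ) = e^(−0.7900) = 0.4539.
C_P = 0.139×3.03/(2.27−0.139) × (0.9528−0.4539) = 0.1976×0.4989 = 0.09861 kmol/m³.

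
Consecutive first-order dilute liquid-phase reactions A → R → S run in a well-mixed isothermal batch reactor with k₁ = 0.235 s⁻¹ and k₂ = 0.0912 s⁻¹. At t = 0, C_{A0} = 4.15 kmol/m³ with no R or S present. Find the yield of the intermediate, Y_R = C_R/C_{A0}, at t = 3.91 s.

0.492

Solving the coupled first-order balances gives C_R(t) = [k₁/(k₂−k₁)]·C_{A0}·(e^(−k₁t) − e^(−k₂t)).
e^(−k₁t) = e^(−0.235×3.91) = e^(−0.9188) = 0.3990; e^(−k₂t) = e^(−0.3566) = 0.7001.
C_R = 0.235×4.15/(0.0912−0.235) × (0.3990−0.7001) = (-6.782)×(-0.3011) = 2.042 kmol/m³.
Y_R = C_R/C_{A0} = 2.042/4.15 = 0.492.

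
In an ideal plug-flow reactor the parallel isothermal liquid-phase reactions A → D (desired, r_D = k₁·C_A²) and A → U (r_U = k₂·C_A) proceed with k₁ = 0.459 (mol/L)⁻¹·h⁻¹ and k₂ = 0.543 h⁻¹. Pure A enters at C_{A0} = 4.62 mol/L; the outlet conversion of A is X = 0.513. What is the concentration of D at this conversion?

C_A = C_{A0}(1−X) = 2.250 mol/L.
Along a PFR/batch, dC_U/dC_A = −r_U/(r_D+r_U) = −k₂/(k₂+k₁·C_A).
Integrating from C_{A0} to C_A: C_U = (0.543/0.459)·ln[(0.543+0.459·4.62)/(0.543+0.459·2.25)] = 1.183·ln(2.664/1.576) = 0.6210 mol/L.
Then C_D = (C_{A0}−C_A) − C_U = 2.370 − 0.6210 = 1.749 mol/L.

1.75 mol/L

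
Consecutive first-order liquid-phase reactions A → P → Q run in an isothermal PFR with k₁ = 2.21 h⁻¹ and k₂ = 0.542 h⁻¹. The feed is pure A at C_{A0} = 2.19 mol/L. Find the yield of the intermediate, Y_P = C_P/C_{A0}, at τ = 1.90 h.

Solving the coupled first-order balances gives C_P(τ) = [k₁/(k₂−k₁)]·C_{A0}·(e^(−k₁τ) − e^(−k₂τ)).
e^(−k₁τ) = e^(−2.21×1.90) = e^(−4.199) = 0.01501; e^(−k₂τ) = e^(−1.030) = 0.3571.
C_P = 2.21×2.19/(0.542−2.21) × (0.01501−0.3571) = (-2.902)×(-0.3421) = 0.9926 mol/L.
Y_P = C_P/C_{A0} = 0.9926/2.19 = 0.453.

0.453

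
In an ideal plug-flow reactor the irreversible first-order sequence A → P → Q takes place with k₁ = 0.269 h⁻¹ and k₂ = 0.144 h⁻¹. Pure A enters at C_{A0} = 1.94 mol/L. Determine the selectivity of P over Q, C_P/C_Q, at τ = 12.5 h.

0.411

The intermediate concentration in a first-order A→B→C sequence is C_P = k₁C_{A0}(e^(−k₁τ) − e^(−k₂τ))/(k₂−k₁).
e^(−k₁τ) = e^(−0.269×12.5) = e^(−3.363) = 0.03465; e^(−k₂τ) = e^(−1.800) = 0.1653.
C_P = 0.269×1.94/(0.144−0.269) × (0.03465−0.1653) = (-4.175)×(-0.1307) = 0.5454 mol/L.
C_A = C_{A0}e^(−k₁τ) = 0.06722 mol/L, so C_Q = C_{A0}−C_A−C_P = 1.327 mol/L; C_P/C_Q = 0.411.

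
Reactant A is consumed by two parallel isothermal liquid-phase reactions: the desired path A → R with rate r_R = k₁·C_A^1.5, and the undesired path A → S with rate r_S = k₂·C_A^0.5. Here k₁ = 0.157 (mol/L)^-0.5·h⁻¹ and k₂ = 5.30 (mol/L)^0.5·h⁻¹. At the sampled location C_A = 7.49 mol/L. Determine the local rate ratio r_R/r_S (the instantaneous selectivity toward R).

S_{R/S} = r_R/r_S = (k₁·C_A^1.5)/(k₂·C_A^0.5) = (k₁/k₂)·C_A.
= (0.157×7.490^1.5) / (5.30×7.490^0.5) = 3.218/14.50 = 0.222.

0.222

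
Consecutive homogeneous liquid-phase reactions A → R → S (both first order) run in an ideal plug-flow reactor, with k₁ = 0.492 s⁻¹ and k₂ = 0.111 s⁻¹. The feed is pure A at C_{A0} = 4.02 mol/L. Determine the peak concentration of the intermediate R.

Evaluating C_R at τ_opt = ln(k₂/k₁)/(k₂−k₁) gives C_{R,max}/C_{A0} = (k₁/k₂)^[k₂/(k₂−k₁)].
= (0.492/0.111)^(0.111/(0.111−0.492)) = (4.432)^(-0.2913) = 0.6480.
C_{R,max} = 0.6480×4.02 = 2.61 mol/L.

2.61 mol/L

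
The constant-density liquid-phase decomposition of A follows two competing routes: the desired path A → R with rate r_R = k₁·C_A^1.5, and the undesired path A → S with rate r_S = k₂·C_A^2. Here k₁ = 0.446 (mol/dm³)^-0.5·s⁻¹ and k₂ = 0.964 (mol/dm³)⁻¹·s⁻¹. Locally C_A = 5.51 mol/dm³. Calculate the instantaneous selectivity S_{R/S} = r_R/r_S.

S_{R/S} = r_R/r_S = (k₁·C_A^1.5)/(k₂·C_A^2) = (k₁/k₂)·C_A^-0.5.
= (0.446×5.510^1.5) / (0.964×5.510^2) = 5.768/29.27 = 0.197.

0.197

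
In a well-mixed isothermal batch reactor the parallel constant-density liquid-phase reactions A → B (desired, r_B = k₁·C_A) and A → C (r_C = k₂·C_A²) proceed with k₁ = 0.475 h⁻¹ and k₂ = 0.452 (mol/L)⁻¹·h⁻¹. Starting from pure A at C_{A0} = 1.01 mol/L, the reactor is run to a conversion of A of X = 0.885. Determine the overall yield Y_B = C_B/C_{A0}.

C_A = C_{A0}(1−X) = 0.1161 mol/L.
Along a PFR/batch, dC_B/dC_A = −r_B/(r_B+r_C) = −k₁/(k₁+k₂·C_A).
Integrating from C_{A0} to C_A: C_B = (0.475/0.452)·ln[(0.475+0.452·1.01)/(0.475+0.452·0.116)] = 1.051·ln(0.9315/0.5275) = 0.5976 mol/L.
Y_B = C_B/C_{A0} = 0.5976/1.01 = 0.592.

0.592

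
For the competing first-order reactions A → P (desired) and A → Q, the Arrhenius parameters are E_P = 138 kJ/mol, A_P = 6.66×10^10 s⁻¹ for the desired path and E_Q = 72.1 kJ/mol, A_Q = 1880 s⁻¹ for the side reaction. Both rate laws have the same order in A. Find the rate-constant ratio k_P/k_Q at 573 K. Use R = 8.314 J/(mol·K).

Since both paths have the same order in A, the concentration cancels and S_{P/Q} = k_P/k_Q = (A_P/A_Q)·exp[(E_Q−E_P)/(RT)].
(E_Q−E_P)/(RT) = (72.1−138)×10³/(8.314×573) = -65900/4764 = -13.83.
k_P/k_Q = (6.66×10^10/1880)·exp(-13.83) = 3.543×10^7 × 9.825×10^-7 = 34.8.
Since E_P > E_Q, raising the temperature improves selectivity toward P.

34.8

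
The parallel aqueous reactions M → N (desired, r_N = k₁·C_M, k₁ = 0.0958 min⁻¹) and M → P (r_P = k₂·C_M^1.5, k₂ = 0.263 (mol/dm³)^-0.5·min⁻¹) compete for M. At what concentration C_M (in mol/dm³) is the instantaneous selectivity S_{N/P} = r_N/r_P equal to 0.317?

1.32 mol/dm³

S_{N/P} = (k₁/k₂)·C_M^-0.5 ⇒ C_M = (S·k₂/k₁)^(-2).
= (0.317×0.263/0.0958)^(-2) = (0.8703)^(-2) = 1.32 mol/dm³.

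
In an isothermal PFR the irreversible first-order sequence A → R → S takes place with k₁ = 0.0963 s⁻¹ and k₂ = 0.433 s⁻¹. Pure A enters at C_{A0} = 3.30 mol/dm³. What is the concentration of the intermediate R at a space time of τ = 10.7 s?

The intermediate concentration in a first-order A→B→C sequence is C_R = k₁C_{A0}(e^(−k₁τ) − e^(−k₂τ))/(k₂−k₁).
e^(−k₁τ) = e^(−0.0963×10.7) = e^(−1.030) = 0.3569; e^(−k₂τ) = e^(−4.633) = 0.009725.
C_R = 0.0963×3.30/(0.433−0.0963) × (0.3569−0.009725) = 0.9438×0.3471 = 0.3276 mol/dm³.

0.328 mol/dm³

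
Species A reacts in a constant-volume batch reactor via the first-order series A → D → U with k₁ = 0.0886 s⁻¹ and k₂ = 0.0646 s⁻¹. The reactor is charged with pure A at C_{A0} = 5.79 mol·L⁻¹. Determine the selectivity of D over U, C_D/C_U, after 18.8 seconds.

0.964

Solving the coupled first-order balances gives C_D(t) = [k₁/(k₂−k₁)]·C_{A0}·(e^(−k₁t) − e^(−k₂t)).
e^(−k₁t) = e^(−0.0886×18.8) = e^(−1.666) = 0.1891; e^(−k₂t) = e^(−1.214) = 0.2969.
C_D = 0.0886×5.79/(0.0646−0.0886) × (0.1891−0.2969) = (-21.37)×(-0.1078) = 2.304 mol·L⁻¹.
C_A = C_{A0}e^(−k₁t) = 1.095 mol·L⁻¹, so C_U = C_{A0}−C_A−C_D = 2.391 mol·L⁻¹; C_D/C_U = 0.964.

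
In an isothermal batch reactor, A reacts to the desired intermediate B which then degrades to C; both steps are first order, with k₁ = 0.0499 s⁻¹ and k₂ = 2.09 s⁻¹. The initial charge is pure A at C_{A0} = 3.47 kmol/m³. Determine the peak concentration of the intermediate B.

Evaluating C_B at t_opt = ln(k₂/k₁)/(k₂−k₁) gives C_{B,max}/C_{A0} = (k₁/k₂)^[k₂/(k₂−k₁)].
= (0.0499/2.09)^(2.09/(2.09−0.0499)) = (0.02388)^(1.024) = 0.02179.
C_{B,max} = 0.02179×3.47 = 0.0756 kmol/m³.

0.0756 kmol/m³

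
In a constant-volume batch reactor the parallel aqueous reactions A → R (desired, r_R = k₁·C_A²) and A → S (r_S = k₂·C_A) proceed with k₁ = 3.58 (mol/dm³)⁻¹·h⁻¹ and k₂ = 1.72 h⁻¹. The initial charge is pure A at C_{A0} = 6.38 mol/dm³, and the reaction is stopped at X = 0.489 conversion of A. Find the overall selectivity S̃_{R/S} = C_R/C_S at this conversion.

C_A = C_{A0}(1−X) = 3.260 mol/dm³.
Along a PFR/batch, dC_S/dC_A = −r_S/(r_R+r_S) = −k₂/(k₂+k₁·C_A).
Integrating from C_{A0} to C_A: C_S = (1.72/3.58)·ln[(1.72+3.58·6.38)/(1.72+3.58·3.26)] = 0.4804·ln(24.56/13.39) = 0.2914 mol/dm³.
Then C_R = (C_{A0}−C_A) − C_S = 3.120 − 0.2914 = 2.828 mol/dm³.
S̃_{R/S} = C_R/C_S = 2.828/0.2914 = 9.71.

9.71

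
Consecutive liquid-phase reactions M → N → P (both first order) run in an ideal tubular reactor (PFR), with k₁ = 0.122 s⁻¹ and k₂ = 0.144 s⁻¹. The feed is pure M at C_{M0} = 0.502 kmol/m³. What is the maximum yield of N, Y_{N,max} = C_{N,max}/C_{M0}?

0.338

For a first-order series the maximum intermediate yield is C_{N,max}/C_{M0} = (k₁/k₂)^[k₂/(k₂−k₁)].
= (0.122/0.144)^(0.144/(0.144−0.122)) = (0.8472)^(6.545) = 0.3378.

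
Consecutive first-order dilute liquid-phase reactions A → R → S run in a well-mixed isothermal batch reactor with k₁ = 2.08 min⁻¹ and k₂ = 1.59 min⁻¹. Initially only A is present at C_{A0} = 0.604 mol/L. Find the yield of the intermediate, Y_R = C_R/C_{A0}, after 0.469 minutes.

0.413

The intermediate concentration in a first-order A→B→C sequence is C_R = k₁C_{A0}(e^(−k₁t) − e^(−k₂t))/(k₂−k₁).
e^(−k₁t) = e^(−2.08×0.469) = e^(−0.9755) = 0.3770; e^(−k₂t) = e^(−0.7457) = 0.4744.
C_R = 2.08×0.604/(1.59−2.08) × (0.3770−0.4744) = (-2.564)×(-0.09740) = 0.2497 mol/L.
Y_R = C_R/C_{A0} = 0.2497/0.604 = 0.413.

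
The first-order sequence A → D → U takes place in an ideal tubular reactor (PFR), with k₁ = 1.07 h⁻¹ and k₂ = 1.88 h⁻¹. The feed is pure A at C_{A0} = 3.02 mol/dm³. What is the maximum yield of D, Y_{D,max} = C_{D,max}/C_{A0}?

0.270

Evaluating C_D at τ_opt = ln(k₂/k₁)/(k₂−k₁) gives C_{D,max}/C_{A0} = (k₁/k₂)^[k₂/(k₂−k₁)].
= (1.07/1.88)^(1.88/(1.88−1.07)) = (0.5691)^(2.321) = 0.2703.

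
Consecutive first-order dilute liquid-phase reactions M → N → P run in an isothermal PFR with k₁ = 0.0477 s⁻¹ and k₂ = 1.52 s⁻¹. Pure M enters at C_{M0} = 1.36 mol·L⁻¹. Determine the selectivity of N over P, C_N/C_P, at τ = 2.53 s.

0.327

Solving the coupled first-order balances gives C_N(τ) = [k₁/(k₂−k₁)]·C_{M0}·(e^(−k₁τ) − e^(−k₂τ)).
e^(−k₁τ) = e^(−0.0477×2.53) = e^(−0.1207) = 0.8863; e^(−k₂τ) = e^(−3.846) = 0.02137.
C_N = 0.0477×1.36/(1.52−0.0477) × (0.8863−0.02137) = 0.04406×0.8649 = 0.03811 mol·L⁻¹.
C_M = C_{M0}e^(−k₁τ) = 1.205 mol·L⁻¹, so C_P = C_{M0}−C_M−C_N = 0.1165 mol·L⁻¹; C_N/C_P = 0.327.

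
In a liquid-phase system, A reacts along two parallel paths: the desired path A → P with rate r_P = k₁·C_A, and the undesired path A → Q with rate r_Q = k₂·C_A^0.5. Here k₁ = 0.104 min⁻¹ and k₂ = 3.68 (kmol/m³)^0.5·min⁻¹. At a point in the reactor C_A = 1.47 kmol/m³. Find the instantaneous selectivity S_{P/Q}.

0.0343

S_{P/Q} = r_P/r_Q = (k₁·C_A)/(k₂·C_A^0.5) = (k₁/k₂)·C_A^0.5.
= (0.104×1.470) / (3.68×1.470^0.5) = 0.1529/4.462 = 0.0343.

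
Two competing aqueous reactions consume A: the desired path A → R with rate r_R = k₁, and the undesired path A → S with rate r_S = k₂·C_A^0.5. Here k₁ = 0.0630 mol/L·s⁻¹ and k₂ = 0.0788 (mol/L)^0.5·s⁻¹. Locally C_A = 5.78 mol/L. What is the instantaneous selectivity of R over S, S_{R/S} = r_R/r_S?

0.333

S_{R/S} = r_R/r_S = (k₁)/(k₂·C_A^0.5) = (k₁/k₂)·C_A^-0.5.
= (0.0630) / (0.0788×5.780^0.5) = 0.06300/0.1894 = 0.333.
The undesired path is higher order in A, so low C_A (CSTR or dilute feed) favours R.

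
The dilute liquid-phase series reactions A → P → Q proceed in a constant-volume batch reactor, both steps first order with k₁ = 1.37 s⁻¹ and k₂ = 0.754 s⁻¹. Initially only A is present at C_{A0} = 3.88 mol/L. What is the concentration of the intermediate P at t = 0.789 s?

Solving the coupled first-order balances gives C_P(t) = [k₁/(k₂−k₁)]·C_{A0}·(e^(−k₁t) − e^(−k₂t)).
e^(−k₁t) = e^(−1.37×0.789) = e^(−1.081) = 0.3393; e^(−k₂t) = e^(−0.5949) = 0.5516.
C_P = 1.37×3.88/(0.754−1.37) × (0.3393−0.5516) = (-8.629)×(-0.2123) = 1.832 mol/L.

1.83 mol/L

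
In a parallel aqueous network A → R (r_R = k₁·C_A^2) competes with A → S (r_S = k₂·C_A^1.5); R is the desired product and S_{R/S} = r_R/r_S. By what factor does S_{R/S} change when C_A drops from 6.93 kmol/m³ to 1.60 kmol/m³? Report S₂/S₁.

0.480

S_{R/S} = (k₁/k₂)·C_A^0.5, so S₂/S₁ = (C_{A,2}/C_{A,1})^0.5.
= (1.60/6.93)^0.5 = (0.2309)^0.5 = 0.480.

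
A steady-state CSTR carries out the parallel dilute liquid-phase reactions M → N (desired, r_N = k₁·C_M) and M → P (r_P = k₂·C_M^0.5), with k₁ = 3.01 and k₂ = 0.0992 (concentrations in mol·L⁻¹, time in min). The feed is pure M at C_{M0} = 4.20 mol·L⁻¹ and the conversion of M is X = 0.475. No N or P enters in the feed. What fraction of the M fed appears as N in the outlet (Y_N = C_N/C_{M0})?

0.465

Exit C_M = C_{M0}(1−X) = 4.20×0.525 = 2.205 mol·L⁻¹.
A CSTR operates uniformly at the exit composition, giving r_N = 6.637 and r_P = 0.1473 (each k·C_M^n at C_M = 2.205).
Fraction of consumed M going to N: r_N/(r_N+r_P) = 0.9783.
C_N = 0.9783·C_{M0}·X = 0.9783×4.20×0.475 = 1.95 mol·L⁻¹; Y_N = C_N/C_{M0} = 0.465.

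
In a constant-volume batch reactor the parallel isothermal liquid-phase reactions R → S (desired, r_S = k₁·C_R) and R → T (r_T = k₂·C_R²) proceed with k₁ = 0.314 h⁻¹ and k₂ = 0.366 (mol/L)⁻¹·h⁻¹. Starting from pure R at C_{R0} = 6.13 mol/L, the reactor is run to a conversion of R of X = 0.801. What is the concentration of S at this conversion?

C_R = C_{R0}(1−X) = 1.220 mol/L.
Along a PFR/batch, dC_S/dC_R = −r_S/(r_S+r_T) = −k₁/(k₁+k₂·C_R).
Integrating from C_{R0} to C_R: C_S = (0.314/0.366)·ln[(0.314+0.366·6.13)/(0.314+0.366·1.22)] = 0.8579·ln(2.558/0.7605) = 1.041 mol/L.

1.04 mol/L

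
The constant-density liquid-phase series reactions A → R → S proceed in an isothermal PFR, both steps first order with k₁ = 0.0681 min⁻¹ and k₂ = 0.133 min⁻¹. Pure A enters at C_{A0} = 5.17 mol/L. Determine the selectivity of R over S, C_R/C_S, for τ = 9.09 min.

The intermediate concentration in a first-order A→B→C sequence is C_R = k₁C_{A0}(e^(−k₁τ) − e^(−k₂τ))/(k₂−k₁).
e^(−k₁τ) = e^(−0.0681×9.09) = e^(−0.6190) = 0.5385; e^(−k₂τ) = e^(−1.209) = 0.2985.
C_R = 0.0681×5.17/(0.133−0.0681) × (0.5385−0.2985) = 5.425×0.2400 = 1.302 mol/L.
C_A = C_{A0}e^(−k₁τ) = 2.784 mol/L, so C_S = C_{A0}−C_A−C_R = 1.084 mol/L; C_R/C_S = 1.20.

1.20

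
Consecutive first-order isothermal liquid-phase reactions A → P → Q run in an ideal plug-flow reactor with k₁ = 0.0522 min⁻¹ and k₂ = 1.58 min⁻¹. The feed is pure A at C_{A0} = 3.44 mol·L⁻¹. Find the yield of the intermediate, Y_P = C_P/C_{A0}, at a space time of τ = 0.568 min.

Solving the coupled first-order balances gives C_P(τ) = [k₁/(k₂−k₁)]·C_{A0}·(e^(−k₁τ) − e^(−k₂τ)).
e^(−k₁τ) = e^(−0.0522×0.568) = e^(−0.02965) = 0.9708; e^(−k₂τ) = e^(−0.8974) = 0.4076.
C_P = 0.0522×3.44/(1.58−0.0522) × (0.9708−0.4076) = 0.1175×0.5632 = 0.06619 mol·L⁻¹.
Y_P = C_P/C_{A0} = 0.06619/3.44 = 0.0192.

0.0192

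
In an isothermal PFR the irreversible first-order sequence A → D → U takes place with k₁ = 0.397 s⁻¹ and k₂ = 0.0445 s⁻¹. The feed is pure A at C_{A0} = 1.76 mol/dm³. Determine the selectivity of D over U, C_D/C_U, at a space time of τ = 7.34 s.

Solving the coupled first-order balances gives C_D(τ) = [k₁/(k₂−k₁)]·C_{A0}·(e^(−k₁τ) − e^(−k₂τ)).
e^(−k₁τ) = e^(−0.397×7.34) = e^(−2.914) = 0.05426; e^(−k₂τ) = e^(−0.3266) = 0.7214.
C_D = 0.397×1.76/(0.0445−0.397) × (0.05426−0.7214) = (-1.982)×(-0.6671) = 1.322 mol/dm³.
C_A = C_{A0}e^(−k₁τ) = 0.09550 mol/dm³, so C_U = C_{A0}−C_A−C_D = 0.3422 mol/dm³; C_D/C_U = 3.86.

3.86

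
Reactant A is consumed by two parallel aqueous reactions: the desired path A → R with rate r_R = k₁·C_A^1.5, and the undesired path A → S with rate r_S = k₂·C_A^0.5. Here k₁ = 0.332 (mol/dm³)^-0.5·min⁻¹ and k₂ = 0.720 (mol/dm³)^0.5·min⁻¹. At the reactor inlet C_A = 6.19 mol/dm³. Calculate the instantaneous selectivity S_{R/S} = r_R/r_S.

2.85

S_{R/S} = r_R/r_S = (k₁·C_A^1.5)/(k₂·C_A^0.5) = (k₁/k₂)·C_A.
= (0.332×6.190^1.5) / (0.720×6.190^0.5) = 5.113/1.791 = 2.85.
Since the desired path is higher order in A, keeping C_A high (PFR or concentrated feed) favours R.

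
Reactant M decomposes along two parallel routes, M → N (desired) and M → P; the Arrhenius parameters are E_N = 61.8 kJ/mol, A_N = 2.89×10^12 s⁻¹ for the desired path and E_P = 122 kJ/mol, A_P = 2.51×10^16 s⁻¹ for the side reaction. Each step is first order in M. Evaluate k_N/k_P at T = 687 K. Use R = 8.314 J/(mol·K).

4.35

With equal orders, S_{N/P} = k_N/k_P = (A_N/A_P)·exp[(E_P−E_N)/(RT)].
(E_P−E_N)/(RT) = (122−61.8)×10³/(8.314×687) = 60200/5712 = 10.54.
k_N/k_P = (2.89×10^12/2.51×10^16)·exp(10.54) = 1.151×10^-4 × 37788 = 4.35.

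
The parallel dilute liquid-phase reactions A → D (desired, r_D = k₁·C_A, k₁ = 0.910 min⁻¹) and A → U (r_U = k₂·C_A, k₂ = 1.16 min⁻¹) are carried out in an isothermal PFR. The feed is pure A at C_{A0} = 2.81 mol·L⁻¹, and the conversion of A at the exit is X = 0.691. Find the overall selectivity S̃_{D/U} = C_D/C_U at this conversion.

0.784

C_A = C_{A0}(1−X) = 0.8683 mol·L⁻¹.
Both paths are first order in A, so the instantaneous fraction to D is constant: dC_D/d(−C_A) = k₁/(k₁+k₂) = 0.4396.
C_D = 0.4396·(C_{A0}−C_A) = 0.4396×1.942 = 0.854 mol·L⁻¹.
C_U = (C_{A0}−C_A)−C_D = 1.088 mol·L⁻¹; S̃_{D/U} = 0.8536/1.088 = 0.784.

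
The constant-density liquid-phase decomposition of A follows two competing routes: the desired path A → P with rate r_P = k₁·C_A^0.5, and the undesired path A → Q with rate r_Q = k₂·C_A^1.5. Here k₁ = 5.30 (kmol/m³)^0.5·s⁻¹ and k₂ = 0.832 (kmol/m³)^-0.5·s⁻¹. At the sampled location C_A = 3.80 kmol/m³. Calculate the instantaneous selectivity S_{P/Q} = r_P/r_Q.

S_{P/Q} = r_P/r_Q = (k₁·C_A^0.5)/(k₂·C_A^1.5) = (k₁/k₂)·C_A⁻¹.
= (5.30×3.800^0.5) / (0.832×3.800^1.5) = 10.33/6.163 = 1.68.
The undesired path is higher order in A, so low C_A (CSTR or dilute feed) favours P.

1.68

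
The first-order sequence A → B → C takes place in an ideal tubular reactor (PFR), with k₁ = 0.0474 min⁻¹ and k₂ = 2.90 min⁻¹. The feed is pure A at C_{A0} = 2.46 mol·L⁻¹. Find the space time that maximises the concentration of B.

1.44 min

The intermediate peaks when r₁ = r₂, i.e. k₁e^(−k₁τ) = k₂e^(−k₂τ), giving τ_opt = ln(k₂/k₁)/(k₂−k₁).
= ln(2.90/0.0474)/(2.90−0.0474) = ln(61.18)/2.853 = 4.114/2.853 = 1.44 min.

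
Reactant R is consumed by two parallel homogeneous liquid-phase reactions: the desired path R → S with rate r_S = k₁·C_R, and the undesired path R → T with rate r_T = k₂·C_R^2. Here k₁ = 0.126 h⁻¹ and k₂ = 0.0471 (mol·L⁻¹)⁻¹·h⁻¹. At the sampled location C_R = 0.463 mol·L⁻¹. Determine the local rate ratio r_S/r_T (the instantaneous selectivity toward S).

5.78

S_{S/T} = r_S/r_T = (k₁·C_R)/(k₂·C_R^2) = (k₁/k₂)·C_R⁻¹.
= (0.126×0.4630) / (0.0471×0.4630^2) = 0.05834/0.01010 = 5.78.
The undesired path is higher order in R, so low C_R (CSTR or dilute feed) favours S.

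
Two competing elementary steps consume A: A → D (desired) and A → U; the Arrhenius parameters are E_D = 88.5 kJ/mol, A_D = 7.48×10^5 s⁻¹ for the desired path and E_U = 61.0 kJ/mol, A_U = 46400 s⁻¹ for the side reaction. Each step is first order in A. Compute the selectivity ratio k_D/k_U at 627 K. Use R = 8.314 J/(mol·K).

0.0825

k_D/k_U = (A_D/A_U)·exp[−(E_D−E_U)/(RT)] = (A_D/A_U)·exp[(E_U−E_D)/(RT)].
(E_U−E_D)/(RT) = (61.0−88.5)×10³/(8.314×627) = -27500/5213 = -5.275.
k_D/k_U = (7.48×10^5/46400)·exp(-5.275) = 16.12 × 0.005116 = 0.0825.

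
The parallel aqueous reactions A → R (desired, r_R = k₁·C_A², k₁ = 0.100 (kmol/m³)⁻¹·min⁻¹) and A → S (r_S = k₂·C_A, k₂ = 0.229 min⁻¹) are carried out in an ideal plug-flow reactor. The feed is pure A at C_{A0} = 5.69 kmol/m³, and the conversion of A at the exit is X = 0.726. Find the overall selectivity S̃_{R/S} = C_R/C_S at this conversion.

C_A = C_{A0}(1−X) = 1.559 kmol/m³.
Along a PFR/batch, dC_S/dC_A = −r_S/(r_R+r_S) = −k₂/(k₂+k₁·C_A).
Integrating from C_{A0} to C_A: C_S = (0.229/0.100)·ln[(0.229+0.100·5.69)/(0.229+0.100·1.56)] = 2.290·ln(0.7980/0.3849) = 1.670 kmol/m³.
Then C_R = (C_{A0}−C_A) − C_S = 4.131 − 1.670 = 2.461 kmol/m³.
S̃_{R/S} = C_R/C_S = 2.461/1.670 = 1.47.

1.47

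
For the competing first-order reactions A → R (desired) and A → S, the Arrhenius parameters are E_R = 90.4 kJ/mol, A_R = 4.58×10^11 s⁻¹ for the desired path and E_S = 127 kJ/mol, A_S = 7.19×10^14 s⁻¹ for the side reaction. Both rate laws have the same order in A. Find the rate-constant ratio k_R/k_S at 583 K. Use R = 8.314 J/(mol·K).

With equal orders, S_{R/S} = k_R/k_S = (A_R/A_S)·exp[(E_S−E_R)/(RT)].
(E_S−E_R)/(RT) = (127−90.4)×10³/(8.314×583) = 36600/4847 = 7.551.
k_R/k_S = (4.58×10^11/7.19×10^14)·exp(7.551) = 6.370×10^-4 × 1903 = 1.21.

1.21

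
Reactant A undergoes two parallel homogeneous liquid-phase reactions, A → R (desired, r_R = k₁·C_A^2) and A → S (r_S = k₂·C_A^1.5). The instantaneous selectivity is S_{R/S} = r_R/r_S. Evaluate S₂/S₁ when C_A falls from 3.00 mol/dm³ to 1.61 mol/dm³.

S_{R/S} = (k₁/k₂)·C_A^0.5, so S₂/S₁ = (C_{A,2}/C_{A,1})^0.5.
= (1.61/3.00)^0.5 = (0.5367)^0.5 = 0.733.
Selectivity toward R falls as C_A falls — high-concentration operation is favoured.

0.733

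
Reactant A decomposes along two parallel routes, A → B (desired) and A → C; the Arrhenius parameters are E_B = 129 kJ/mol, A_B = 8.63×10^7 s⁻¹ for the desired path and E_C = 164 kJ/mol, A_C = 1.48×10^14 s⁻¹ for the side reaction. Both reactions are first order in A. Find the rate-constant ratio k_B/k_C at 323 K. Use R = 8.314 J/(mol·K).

0.267

k_B/k_C = (A_B/A_C)·exp[−(E_B−E_C)/(RT)] = (A_B/A_C)·exp[(E_C−E_B)/(RT)].
(E_C−E_B)/(RT) = (164−129)×10³/(8.314×323) = 35000/2685 = 13.03.
k_B/k_C = (8.63×10^7/1.48×10^14)·exp(13.03) = 5.831×10^-7 × 4.574×10^5 = 0.267.
Since E_B < E_C, lowering the temperature improves selectivity toward B.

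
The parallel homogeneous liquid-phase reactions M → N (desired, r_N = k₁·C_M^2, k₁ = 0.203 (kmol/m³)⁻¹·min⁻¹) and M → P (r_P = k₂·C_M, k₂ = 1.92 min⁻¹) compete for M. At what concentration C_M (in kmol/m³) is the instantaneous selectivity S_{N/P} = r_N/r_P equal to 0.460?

S_{N/P} = (k₁/k₂)·C_M ⇒ C_M = S·k₂/k₁.
= 0.460×1.92/0.203 = 4.35 kmol/m³.

4.35 kmol/m³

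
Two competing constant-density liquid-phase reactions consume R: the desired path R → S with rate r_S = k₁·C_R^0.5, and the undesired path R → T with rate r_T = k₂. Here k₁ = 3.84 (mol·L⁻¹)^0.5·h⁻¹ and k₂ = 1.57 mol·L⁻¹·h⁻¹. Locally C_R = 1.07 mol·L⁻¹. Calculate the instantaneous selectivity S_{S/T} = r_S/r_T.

S_{S/T} = r_S/r_T = (k₁·C_R^0.5)/(k₂) = (k₁/k₂)·C_R^0.5.
= (3.84×1.070^0.5) / (1.57) = 3.972/1.570 = 2.53.

2.53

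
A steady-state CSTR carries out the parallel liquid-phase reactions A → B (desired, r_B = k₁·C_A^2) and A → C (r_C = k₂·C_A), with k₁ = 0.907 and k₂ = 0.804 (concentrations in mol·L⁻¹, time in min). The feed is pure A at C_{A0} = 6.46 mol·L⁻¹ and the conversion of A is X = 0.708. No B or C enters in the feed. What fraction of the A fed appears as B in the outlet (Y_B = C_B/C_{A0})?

Exit C_A = C_{A0}(1−X) = 6.46×0.292 = 1.886 mol·L⁻¹.
In a CSTR the entire volume is at exit conditions, so r_B = 0.907×1.886^2 = 3.227 and r_C = 0.804×1.886 = 1.517.
Fraction of consumed A going to B: r_B/(r_B+r_C) = 0.6803.
C_B = 0.6803·C_{A0}·X = 0.6803×6.46×0.708 = 3.11 mol·L⁻¹; Y_B = C_B/C_{A0} = 0.482.

0.482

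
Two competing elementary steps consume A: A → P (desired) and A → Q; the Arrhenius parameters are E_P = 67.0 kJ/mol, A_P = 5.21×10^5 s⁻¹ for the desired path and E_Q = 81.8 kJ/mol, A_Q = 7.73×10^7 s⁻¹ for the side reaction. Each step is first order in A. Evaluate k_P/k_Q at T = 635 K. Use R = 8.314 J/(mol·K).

0.111

Since both paths have the same order in A, the concentration cancels and S_{P/Q} = k_P/k_Q = (A_P/A_Q)·exp[(E_Q−E_P)/(RT)].
(E_Q−E_P)/(RT) = (81.8−67.0)×10³/(8.314×635) = 14800/5279 = 2.803.
k_P/k_Q = (5.21×10^5/7.73×10^7)·exp(2.803) = 0.006740 × 16.50 = 0.111.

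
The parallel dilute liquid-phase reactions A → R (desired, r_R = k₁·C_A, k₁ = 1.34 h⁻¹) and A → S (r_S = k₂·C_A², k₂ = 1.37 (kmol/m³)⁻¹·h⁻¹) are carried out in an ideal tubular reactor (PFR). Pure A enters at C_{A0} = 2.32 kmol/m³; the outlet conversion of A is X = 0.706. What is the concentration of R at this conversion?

0.671 kmol/m³

C_A = C_{A0}(1−X) = 0.6821 kmol/m³.
Along a PFR/batch, dC_R/dC_A = −r_R/(r_R+r_S) = −k₁/(k₁+k₂·C_A).
Integrating from C_{A0} to C_A: C_R = (1.34/1.37)·ln[(1.34+1.37·2.32)/(1.34+1.37·0.682)] = 0.9781·ln(4.518/2.274) = 0.6714 kmol/m³.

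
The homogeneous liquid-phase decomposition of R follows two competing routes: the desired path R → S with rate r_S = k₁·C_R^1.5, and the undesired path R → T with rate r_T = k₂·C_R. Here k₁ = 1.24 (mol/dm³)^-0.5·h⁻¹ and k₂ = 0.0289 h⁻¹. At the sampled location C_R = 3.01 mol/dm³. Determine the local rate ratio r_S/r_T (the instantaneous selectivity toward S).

S_{S/T} = r_S/r_T = (k₁·C_R^1.5)/(k₂·C_R) = (k₁/k₂)·C_R^0.5.
= (1.24×3.010^1.5) / (0.0289×3.010) = 6.475/0.08699 = 74.4.

74.4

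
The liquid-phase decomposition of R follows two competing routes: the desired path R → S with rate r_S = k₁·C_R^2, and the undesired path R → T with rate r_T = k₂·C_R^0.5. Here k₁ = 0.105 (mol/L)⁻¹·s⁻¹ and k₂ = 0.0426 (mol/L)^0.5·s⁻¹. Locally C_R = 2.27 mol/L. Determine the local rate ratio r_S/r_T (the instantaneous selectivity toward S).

S_{S/T} = r_S/r_T = (k₁·C_R^2)/(k₂·C_R^0.5) = (k₁/k₂)·C_R^1.5.
= (0.105×2.270^2) / (0.0426×2.270^0.5) = 0.5411/0.06418 = 8.43.
Since the desired path is higher order in R, keeping C_R high (PFR or concentrated feed) favours S.

8.43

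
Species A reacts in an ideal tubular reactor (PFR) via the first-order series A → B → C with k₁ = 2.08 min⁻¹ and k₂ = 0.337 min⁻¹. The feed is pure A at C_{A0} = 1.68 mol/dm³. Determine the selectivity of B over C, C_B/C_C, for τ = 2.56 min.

1.00

Solving the coupled first-order balances gives C_B(τ) = [k₁/(k₂−k₁)]·C_{A0}·(e^(−k₁τ) − e^(−k₂τ)).
e^(−k₁τ) = e^(−2.08×2.56) = e^(−5.325) = 0.004869; e^(−k₂τ) = e^(−0.8627) = 0.4220.
C_B = 2.08×1.68/(0.337−2.08) × (0.004869−0.4220) = (-2.005)×(-0.4171) = 0.8363 mol/dm³.
C_A = C_{A0}e^(−k₁τ) = 0.008180 mol/dm³, so C_C = C_{A0}−C_A−C_B = 0.8355 mol/dm³; C_B/C_C = 1.00.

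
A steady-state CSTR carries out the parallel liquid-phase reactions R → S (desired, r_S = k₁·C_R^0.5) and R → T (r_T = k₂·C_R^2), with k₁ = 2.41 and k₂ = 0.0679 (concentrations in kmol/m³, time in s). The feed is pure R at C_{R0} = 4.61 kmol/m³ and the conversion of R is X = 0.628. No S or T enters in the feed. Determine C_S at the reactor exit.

Exit C_R = C_{R0}(1−X) = 4.61×0.372 = 1.715 kmol/m³.
In a CSTR the entire volume is at exit conditions, so r_S = 2.41×1.715^0.5 = 3.156 and r_T = 0.0679×1.715^2 = 0.1997.
Fraction of consumed R going to S: r_S/(r_S+r_T) = 0.9405.
C_S = 0.9405·C_{R0}·X = 0.9405×4.61×0.628 = 2.72 kmol/m³.

2.72 kmol/m³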